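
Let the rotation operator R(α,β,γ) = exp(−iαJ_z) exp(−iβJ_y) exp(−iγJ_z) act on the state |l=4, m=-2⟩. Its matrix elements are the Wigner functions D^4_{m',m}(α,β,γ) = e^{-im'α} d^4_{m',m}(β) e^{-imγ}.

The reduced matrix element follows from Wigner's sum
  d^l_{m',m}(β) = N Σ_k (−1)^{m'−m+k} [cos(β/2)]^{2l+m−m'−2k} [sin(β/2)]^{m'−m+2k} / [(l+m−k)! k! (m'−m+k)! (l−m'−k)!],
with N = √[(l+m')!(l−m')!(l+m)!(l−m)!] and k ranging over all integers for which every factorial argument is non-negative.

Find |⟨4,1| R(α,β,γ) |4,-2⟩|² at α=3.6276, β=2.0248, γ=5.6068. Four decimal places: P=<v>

D^4_{1,-2}(3.6276,2.0248,5.6068) = e^{-i·1·3.6276}·d^4_{1,-2}(2.0248)·e^{-i·-2·5.6068}. Compute d first:
With c≡cos(β/2)=0.529827 and s≡sin(β/2)=0.848106, N=[120·6·2·720]^{1/2}=1018.233765
k∈{0,1,2} keeps every argument non-negative
  k=0: (−1)^3·1018.2338/(72)·0.5298^5·0.8481^3 = -0.360193
  k=1: (−1)^4·1018.2338/(48)·0.5298^3·0.8481^5 = +1.384390
  k=2: (−1)^5·1018.2338/(240)·0.5298^1·0.8481^7 = -0.709448
d^4_{1,-2}(2.0248) = -0.360193 +1.384390 -0.709448 = +0.314749
|D^4_{1,-2}|² = |d^4_{1,-2}(β)|² = (+0.314749)² = 0.099067 (the z-rotation phases have unit modulus)

P=0.0991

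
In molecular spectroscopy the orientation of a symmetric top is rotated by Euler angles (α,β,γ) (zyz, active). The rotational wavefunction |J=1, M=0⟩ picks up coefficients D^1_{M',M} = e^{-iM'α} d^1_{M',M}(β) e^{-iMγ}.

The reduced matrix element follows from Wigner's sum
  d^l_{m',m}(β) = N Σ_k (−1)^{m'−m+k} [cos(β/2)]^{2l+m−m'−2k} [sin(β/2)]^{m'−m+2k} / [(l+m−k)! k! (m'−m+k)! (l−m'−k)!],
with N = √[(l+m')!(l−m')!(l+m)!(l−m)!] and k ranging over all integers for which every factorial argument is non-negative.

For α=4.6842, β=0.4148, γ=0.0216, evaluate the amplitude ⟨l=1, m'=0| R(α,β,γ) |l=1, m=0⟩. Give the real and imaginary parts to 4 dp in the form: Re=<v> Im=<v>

Re=0.9152 Im=0.0000

Split into d^1_{0,0}(β=0.4148) × two z-phases.
c=cos(0.4148/2)=0.978570, s=sin(0.4148/2)=0.205916; N=√[1·1·1·1]=1.000000
The bounds max(0,m−m')=0 and min(l+m,l−m')=1 give 2 terms
  k=0: (−1)^0·1.0000/(1)·0.9786^2·0.2059^0 = +0.957598
  k=1: (−1)^1·1.0000/(1)·0.9786^0·0.2059^2 = -0.042402
d^1_{0,0}(0.4148) = +0.957598 -0.042402 = +0.915197
Attach z-rotation phases: D = e^{-i(0)(4.6842)}·(+0.915197)·e^{-i(0)(0.0216)} = +0.915197+0.000000i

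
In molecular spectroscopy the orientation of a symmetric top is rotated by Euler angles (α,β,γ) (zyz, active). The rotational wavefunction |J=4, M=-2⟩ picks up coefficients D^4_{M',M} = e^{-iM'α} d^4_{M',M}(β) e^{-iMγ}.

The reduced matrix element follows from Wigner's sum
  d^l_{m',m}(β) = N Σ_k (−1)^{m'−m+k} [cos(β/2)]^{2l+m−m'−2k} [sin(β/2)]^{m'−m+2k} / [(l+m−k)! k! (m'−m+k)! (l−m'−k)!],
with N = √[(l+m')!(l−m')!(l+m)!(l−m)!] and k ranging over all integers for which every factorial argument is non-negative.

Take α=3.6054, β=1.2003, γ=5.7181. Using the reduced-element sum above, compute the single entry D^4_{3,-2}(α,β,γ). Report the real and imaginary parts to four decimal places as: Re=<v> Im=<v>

First d^4_{3,-2}(β=1.2003), then the phase factors e^{-i(3)α} and e^{-i(-2)γ}:
With c≡cos(β/2)=0.825251 and s≡sin(β/2)=0.564766, N=[5040·1·2·720]^{1/2}=2693.993318
The bounds max(0,m−m')=0 and min(l+m,l−m')=1 give 2 terms
  k=0: (−1)^5·2693.9933/(240)·0.8253^3·0.5648^5 = -0.362483
  k=1: (−1)^6·2693.9933/(720)·0.8253^1·0.5648^7 = +0.056589
d^4_{3,-2}(1.2003) = -0.362483 +0.056589 = -0.305894
Phases: e^{-i·(3)·3.6054}=-0.178414+0.983956i, e^{-i·(-2)·5.7181}=+0.426505-0.904485i ⇒ D=-0.248960-0.177735i

Re=-0.2490 Im=-0.1777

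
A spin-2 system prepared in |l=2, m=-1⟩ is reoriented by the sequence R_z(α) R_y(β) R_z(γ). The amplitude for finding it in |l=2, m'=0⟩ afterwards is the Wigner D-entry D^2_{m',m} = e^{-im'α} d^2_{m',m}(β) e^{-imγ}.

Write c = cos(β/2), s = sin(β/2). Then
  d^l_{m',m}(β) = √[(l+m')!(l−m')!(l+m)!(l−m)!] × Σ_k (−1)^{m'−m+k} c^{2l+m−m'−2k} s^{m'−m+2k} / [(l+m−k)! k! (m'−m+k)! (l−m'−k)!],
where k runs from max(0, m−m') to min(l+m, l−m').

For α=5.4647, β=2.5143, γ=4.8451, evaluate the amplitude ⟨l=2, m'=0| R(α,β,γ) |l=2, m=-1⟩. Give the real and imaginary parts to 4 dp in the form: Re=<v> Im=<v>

Re=0.0770 Im=-0.5769

Split into d^2_{0,-1}(β=2.5143) × two z-phases.
Half-angle: c=0.308529, s=0.951215. N=√(2·2·1·6)=4.898979
The bounds max(0,m−m')=0 and min(l+m,l−m')=1 give 2 terms
  k=0: (−1)^1·4.8990/(2)·0.3085^3·0.9512^1 = -0.068429
  k=1: (−1)^2·4.8990/(2)·0.3085^1·0.9512^3 = +0.650441
d^2_{0,-1}(2.5143) = -0.068429 +0.650441 = +0.582011
Phases: e^{-i·(0)·5.4647}=+1.000000+0.000000i, e^{-i·(-1)·4.8451}=+0.132322-0.991207i ⇒ D=+0.077013-0.576894i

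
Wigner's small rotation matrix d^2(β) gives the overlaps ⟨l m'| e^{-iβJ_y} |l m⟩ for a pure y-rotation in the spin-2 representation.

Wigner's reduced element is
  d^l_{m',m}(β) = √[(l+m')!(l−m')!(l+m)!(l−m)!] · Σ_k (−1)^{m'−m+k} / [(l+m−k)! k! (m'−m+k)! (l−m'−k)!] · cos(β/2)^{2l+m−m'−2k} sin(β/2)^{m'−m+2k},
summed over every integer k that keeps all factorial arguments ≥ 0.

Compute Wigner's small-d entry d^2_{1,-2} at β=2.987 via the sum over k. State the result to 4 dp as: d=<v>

d=-0.1531

d^2_{1,-2}(β=2.987) via Wigner's sum:
c=cos(2.987/2)=0.077219, s=sin(2.987/2)=0.997014; N=√[6·1·1·24]=12.000000
k∈{0} keeps every argument non-negative
  k=0: (−1)^3·12.0000/(6)·0.0772^1·0.9970^3 = -0.153059
d^2_{1,-2}(2.987) = -0.153059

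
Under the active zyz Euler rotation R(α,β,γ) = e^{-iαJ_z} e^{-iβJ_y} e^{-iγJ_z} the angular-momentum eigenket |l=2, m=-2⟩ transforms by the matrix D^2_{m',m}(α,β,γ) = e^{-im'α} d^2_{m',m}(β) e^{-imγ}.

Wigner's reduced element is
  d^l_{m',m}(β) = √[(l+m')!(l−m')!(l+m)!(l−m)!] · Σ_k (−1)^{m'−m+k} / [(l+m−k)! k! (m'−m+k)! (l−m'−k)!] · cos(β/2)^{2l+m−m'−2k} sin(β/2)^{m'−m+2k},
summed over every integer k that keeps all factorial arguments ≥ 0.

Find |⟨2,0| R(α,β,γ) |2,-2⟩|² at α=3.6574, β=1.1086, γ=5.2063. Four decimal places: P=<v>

P=0.2407

Split into d^2_{0,-2}(β=1.1086) × two z-phases.
c=cos(1.1086/2)=0.850269, s=sin(1.1086/2)=0.526348; N=√[2·2·1·24]=9.797959
k∈{0} keeps every argument non-negative
  k=0: (−1)^2·9.7980/(4)·0.8503^2·0.5263^2 = +0.490608
d^2_{0,-2}(1.1086) = +0.490608
|D^2_{0,-2}|² = |d^2_{0,-2}(β)|² = (+0.490608)² = 0.240696 (the z-rotation phases have unit modulus)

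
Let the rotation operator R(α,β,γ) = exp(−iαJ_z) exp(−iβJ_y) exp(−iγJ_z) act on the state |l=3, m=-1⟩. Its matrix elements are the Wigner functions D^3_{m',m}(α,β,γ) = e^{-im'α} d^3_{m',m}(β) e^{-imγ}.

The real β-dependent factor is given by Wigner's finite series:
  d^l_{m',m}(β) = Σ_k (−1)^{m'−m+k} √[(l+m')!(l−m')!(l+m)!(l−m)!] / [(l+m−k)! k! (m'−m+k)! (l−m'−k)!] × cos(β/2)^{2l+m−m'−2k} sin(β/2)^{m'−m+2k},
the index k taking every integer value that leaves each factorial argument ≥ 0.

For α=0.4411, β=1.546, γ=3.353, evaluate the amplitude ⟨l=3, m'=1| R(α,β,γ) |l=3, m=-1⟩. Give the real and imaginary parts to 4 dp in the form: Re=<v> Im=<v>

First d^3_{1,-1}(β=1.546), then the phase factors e^{-i(1)α} and e^{-i(-1)γ}:
c=cos(1.546/2)=0.715819, s=sin(1.546/2)=0.698286; N=√[24·2·2·24]=48.000000
Admissible k: 0..2 (factorial args all ≥0)
  k=0: (−1)^2·48.0000/(8)·0.7158^4·0.6983^2 = +0.768123
  k=1: (−1)^3·48.0000/(6)·0.7158^2·0.6983^4 = -0.974607
  k=2: (−1)^4·48.0000/(48)·0.7158^0·0.6983^6 = +0.115931
d^3_{1,-1}(1.546) = +0.768123 -0.974607 +0.115931 = -0.090553
Attach z-rotation phases: D = e^{-i(1)(0.4411)}·(-0.090553)·e^{-i(-1)(3.353)} = +0.088175-0.020617i

Re=0.0882 Im=-0.0206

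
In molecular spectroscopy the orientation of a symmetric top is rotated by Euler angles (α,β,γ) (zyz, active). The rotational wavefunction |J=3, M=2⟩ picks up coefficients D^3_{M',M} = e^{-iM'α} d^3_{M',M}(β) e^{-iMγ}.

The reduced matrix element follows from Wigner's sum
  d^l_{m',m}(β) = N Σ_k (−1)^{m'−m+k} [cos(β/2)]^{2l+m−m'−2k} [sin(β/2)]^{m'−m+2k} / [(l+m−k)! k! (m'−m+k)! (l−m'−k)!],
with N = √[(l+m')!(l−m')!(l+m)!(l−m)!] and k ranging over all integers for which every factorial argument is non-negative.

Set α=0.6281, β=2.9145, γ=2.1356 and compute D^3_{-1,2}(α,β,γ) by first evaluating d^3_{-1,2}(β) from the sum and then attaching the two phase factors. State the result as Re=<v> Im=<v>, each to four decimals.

Re=0.2963 Im=-0.1624

Split into d^3_{-1,2}(β=2.9145) × two z-phases.
With c≡cos(β/2)=0.113302 and s≡sin(β/2)=0.993561, N=[2·24·120·1]^{1/2}=75.894664
k: max(0,(2)−(-1))=3 … min(3+(2),3−(-1))=4
  k=3: (−1)^0·75.8947/(12)·0.1133^3·0.9936^3 = +0.009023
  k=4: (−1)^1·75.8947/(24)·0.1133^1·0.9936^5 = -0.346905
d^3_{-1,2}(2.9145) = +0.009023 -0.346905 = -0.337883
Phases: e^{-i·(-1)·0.6281}=+0.809145+0.587608i, e^{-i·(2)·2.1356}=-0.427015+0.904245i ⇒ D=+0.296276-0.162436i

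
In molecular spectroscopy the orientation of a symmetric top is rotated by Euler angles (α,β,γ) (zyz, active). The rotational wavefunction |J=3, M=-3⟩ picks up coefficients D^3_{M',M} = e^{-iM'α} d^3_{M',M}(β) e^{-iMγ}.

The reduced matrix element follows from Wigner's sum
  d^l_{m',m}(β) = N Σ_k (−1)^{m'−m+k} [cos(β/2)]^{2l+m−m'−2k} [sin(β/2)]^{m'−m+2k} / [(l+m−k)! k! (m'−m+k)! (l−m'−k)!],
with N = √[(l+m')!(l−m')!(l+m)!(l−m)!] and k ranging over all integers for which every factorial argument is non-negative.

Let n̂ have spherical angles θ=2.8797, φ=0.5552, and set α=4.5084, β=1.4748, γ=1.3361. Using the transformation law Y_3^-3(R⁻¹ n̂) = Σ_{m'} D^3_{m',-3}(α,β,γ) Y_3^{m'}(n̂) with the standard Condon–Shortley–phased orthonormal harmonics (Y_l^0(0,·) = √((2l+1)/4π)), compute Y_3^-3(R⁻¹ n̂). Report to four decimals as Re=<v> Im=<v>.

Re=-0.3582 Im=-0.1021

Need the full column D^3_{m',-3} for m'=−3..3 at α=4.5084, β=1.4748, γ=1.3361.
cos(β/2)=0.740219, sin(β/2)=0.672366
d^3_{-3,-3}: single k=0 term ⇒ +0.164499;  D = +0.041453-0.159190i
d^3_{-2,-3}: single k=0 term ⇒ -0.366002;  D = -0.328163-0.162069i
d^3_{-1,-3}: single k=0 term ⇒ +0.525652;  D = -0.323414+0.414383i
d^3_{0,-3}: single k=0 term ⇒ -0.551331;  D = +0.356899+0.420225i
d^3_{1,-3}: single k=0 term ⇒ +0.433699;  D = +0.380586-0.207964i
d^3_{2,-3}: single k=0 term ⇒ -0.249151;  D = -0.072703-0.238308i
d^3_{3,-3}: single k=0 term ⇒ +0.092392;  D = -0.092000+0.008499i
Y_3^{m'}(θ=2.8797,φ=0.5552) and Σ D·Y over m':
  (+0.0415-0.1592i)·(-0.0007-0.0072i)  (-0.3282-0.1621i)·(-0.0294+0.0593i)  (-0.3234+0.4144i)·(+0.2606-0.1616i)  (+0.3569+0.4202i)·(-0.6001+0.0000i)  (+0.3806-0.2080i)·(-0.2606-0.1616i)  (-0.0727-0.2383i)·(-0.0294-0.0593i)  (-0.0920+0.0085i)·(+0.0007-0.0072i)
Y_3^-3(R⁻¹ n̂) = -0.358174-0.102130i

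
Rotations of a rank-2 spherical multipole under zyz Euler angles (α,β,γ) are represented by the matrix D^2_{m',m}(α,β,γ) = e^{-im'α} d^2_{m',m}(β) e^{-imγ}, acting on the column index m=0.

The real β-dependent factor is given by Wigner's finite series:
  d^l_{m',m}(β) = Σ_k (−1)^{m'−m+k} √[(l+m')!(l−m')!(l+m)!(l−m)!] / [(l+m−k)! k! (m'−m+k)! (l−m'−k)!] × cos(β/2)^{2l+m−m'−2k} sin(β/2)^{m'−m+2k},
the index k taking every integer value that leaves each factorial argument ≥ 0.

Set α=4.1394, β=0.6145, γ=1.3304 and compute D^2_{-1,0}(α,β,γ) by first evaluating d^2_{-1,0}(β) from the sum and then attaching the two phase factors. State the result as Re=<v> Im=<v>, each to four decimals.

Split into d^2_{-1,0}(β=0.6145) × two z-phases.
With c≡cos(β/2)=0.953169 and s≡sin(β/2)=0.302439, N=[1·6·2·2]^{1/2}=4.898979
k: max(0,(0)−(-1))=1 … min(2+(0),2−(-1))=2
  k=1: (−1)^0·4.8990/(2)·0.9532^3·0.3024^1 = +0.641538
  k=2: (−1)^1·4.8990/(2)·0.9532^1·0.3024^3 = -0.064589
d^2_{-1,0}(0.6145) = +0.641538 -0.064589 = +0.576949
D = (-0.542146-0.840284i)·(+0.576949)·(+1.000000+0.000000i) = -0.312791-0.484801i

Re=-0.3128 Im=-0.4848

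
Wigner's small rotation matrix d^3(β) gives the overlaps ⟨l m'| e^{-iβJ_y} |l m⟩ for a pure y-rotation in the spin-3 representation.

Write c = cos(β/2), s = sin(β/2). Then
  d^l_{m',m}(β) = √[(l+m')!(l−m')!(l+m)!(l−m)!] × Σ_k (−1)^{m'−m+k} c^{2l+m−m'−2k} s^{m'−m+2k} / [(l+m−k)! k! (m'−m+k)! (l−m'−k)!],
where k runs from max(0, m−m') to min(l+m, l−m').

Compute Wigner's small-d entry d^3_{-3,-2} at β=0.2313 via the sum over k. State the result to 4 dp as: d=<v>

d=0.2733

d^3_{-3,-2}(β=0.2313) via Wigner's sum:
c=cos(0.2313/2)=0.993320, s=sin(0.2313/2)=0.115392; N=√[1·720·1·120]=293.938769
k: max(0,(-2)−(-3))=1 … min(3+(-2),3−(-3))=1
  k=1: (−1)^0·293.9388/(120)·0.9933^5·0.1154^1 = +0.273337
d^3_{-3,-2}(0.2313) = +0.273337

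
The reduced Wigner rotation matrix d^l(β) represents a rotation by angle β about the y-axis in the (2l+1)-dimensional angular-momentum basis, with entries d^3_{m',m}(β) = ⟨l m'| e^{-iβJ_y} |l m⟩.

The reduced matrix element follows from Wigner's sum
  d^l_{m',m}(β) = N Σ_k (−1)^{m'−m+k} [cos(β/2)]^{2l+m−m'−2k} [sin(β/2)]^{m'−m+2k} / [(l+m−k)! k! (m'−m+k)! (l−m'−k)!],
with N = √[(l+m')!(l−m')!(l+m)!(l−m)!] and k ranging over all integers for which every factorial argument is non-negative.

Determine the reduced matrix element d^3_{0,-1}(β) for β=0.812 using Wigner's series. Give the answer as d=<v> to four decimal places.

d=-0.4296

d^3_{0,-1}(β=0.812) via Wigner's sum:
c=cos(0.812/2)=0.918708, s=sin(0.812/2)=0.394938; N=√[6·6·2·24]=41.569219
Admissible k: 0..2 (factorial args all ≥0)
  k=0: (−1)^1·41.5692/(12)·0.9187^5·0.3949^1 = -0.895378
  k=1: (−1)^2·41.5692/(4)·0.9187^3·0.3949^3 = +0.496398
  k=2: (−1)^3·41.5692/(12)·0.9187^1·0.3949^5 = -0.030578
d^3_{0,-1}(0.812) = -0.895378 +0.496398 -0.030578 = -0.429558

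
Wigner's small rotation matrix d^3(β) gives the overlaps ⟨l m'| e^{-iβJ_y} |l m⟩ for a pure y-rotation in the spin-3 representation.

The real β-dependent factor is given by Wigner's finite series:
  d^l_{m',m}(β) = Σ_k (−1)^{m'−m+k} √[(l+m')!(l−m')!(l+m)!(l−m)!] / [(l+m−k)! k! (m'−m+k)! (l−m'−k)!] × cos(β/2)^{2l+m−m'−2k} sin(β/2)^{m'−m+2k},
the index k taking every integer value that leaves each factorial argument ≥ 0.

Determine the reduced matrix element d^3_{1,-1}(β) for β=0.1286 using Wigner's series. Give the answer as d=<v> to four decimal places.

d=0.0244

d^3_{1,-1}(β=0.1286) via Wigner's sum:
With c≡cos(β/2)=0.997933 and s≡sin(β/2)=0.064256, N=[24·2·2·24]^{1/2}=48.000000
k∈{0,1,2} keeps every argument non-negative
  k=0: (−1)^2·48.0000/(8)·0.9979^4·0.0643^2 = +0.024569
  k=1: (−1)^3·48.0000/(6)·0.9979^2·0.0643^4 = -0.000136
  k=2: (−1)^4·48.0000/(48)·0.9979^0·0.0643^6 = +0.000000
d^3_{1,-1}(0.1286) = +0.024569 -0.000136 +0.000000 = +0.024433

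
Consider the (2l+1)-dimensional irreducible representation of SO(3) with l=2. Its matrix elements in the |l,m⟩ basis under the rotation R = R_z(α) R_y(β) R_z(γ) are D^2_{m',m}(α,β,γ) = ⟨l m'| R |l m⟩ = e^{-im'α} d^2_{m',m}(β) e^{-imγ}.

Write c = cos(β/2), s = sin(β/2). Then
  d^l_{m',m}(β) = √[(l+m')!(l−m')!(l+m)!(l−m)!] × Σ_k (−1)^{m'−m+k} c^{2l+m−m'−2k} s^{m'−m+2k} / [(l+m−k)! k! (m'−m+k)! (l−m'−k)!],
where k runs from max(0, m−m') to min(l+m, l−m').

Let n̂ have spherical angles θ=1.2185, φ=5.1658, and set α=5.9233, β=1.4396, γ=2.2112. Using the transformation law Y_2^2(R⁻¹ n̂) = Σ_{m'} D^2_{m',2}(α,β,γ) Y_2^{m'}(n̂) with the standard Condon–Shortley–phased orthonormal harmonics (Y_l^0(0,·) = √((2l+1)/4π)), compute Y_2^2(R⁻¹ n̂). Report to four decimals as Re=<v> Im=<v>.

Need the full column D^2_{m',2} for m'=−2..2 at α=5.9233, β=1.4396, γ=2.2112.
cos(β/2)=0.751938, sin(β/2)=0.659234
d^2_{-2,2}: single k=4 term ⇒ +0.188868;  D = +0.078696+0.171692i
d^2_{-1,2}: single k=3 term ⇒ +0.430855;  D = +0.030091+0.429803i
d^2_{0,2}: single k=2 term ⇒ +0.601892;  D = -0.172106+0.576762i
d^2_{1,2}: single k=1 term ⇒ +0.560551;  D = -0.339182+0.446288i
d^2_{2,2}: single k=0 term ⇒ +0.319689;  D = -0.270682+0.170095i
Y_2^{m'}(θ=1.2185,φ=5.1658) and Σ D·Y over m':
  (+0.0787+0.1717i)·(-0.2097+0.2680i)  (+0.0301+0.4298i)·(+0.1096+0.2249i)  (-0.1721+0.5768i)·(-0.2027+0.0000i)  (-0.3392+0.4463i)·(-0.1096+0.2249i)  (-0.2707+0.1701i)·(-0.2097-0.2680i)
Y_2^2(R⁻¹ n̂) = -0.081855-0.166301i

Re=-0.0819 Im=-0.1663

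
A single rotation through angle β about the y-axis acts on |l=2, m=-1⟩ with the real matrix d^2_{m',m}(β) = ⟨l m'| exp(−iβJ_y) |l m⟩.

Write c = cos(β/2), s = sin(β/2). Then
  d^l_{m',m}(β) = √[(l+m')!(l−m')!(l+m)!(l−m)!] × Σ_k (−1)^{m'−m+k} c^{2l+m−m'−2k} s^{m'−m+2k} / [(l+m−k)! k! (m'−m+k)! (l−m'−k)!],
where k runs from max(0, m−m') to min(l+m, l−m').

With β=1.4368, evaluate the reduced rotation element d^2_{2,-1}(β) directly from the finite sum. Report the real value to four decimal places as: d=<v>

d^2_{2,-1}(β=1.4368) via Wigner's sum:
Half-angle: c=0.752860, s=0.658181. N=√(24·1·1·6)=12.000000
Admissible k: 0..0 (factorial args all ≥0)
  k=0: (−1)^3·12.0000/(6)·0.7529^1·0.6582^3 = -0.429319
d^2_{2,-1}(1.4368) = -0.429319

d=-0.4293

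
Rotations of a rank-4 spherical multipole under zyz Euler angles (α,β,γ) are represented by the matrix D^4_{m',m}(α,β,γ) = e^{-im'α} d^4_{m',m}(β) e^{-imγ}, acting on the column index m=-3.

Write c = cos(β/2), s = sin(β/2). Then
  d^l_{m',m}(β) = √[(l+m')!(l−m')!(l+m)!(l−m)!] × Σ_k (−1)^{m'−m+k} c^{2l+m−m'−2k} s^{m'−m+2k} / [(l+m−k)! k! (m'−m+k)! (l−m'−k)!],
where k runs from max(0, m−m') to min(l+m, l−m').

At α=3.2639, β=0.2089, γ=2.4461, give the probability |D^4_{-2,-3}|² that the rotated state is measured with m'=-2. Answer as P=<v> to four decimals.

D^4_{-2,-3}(3.2639,0.2089,2.4461) = e^{-i·-2·3.2639}·d^4_{-2,-3}(0.2089)·e^{-i·-3·2.4461}. Compute d first:
Half-angle: c=0.994550, s=0.104260. N=√(2·720·1·5040)=2693.993318
k∈{0,1} keeps every argument non-negative
  k=0: (−1)^1·2693.9933/(720)·0.9946^7·0.1043^1 = -0.375465
  k=1: (−1)^2·2693.9933/(240)·0.9946^5·0.1043^3 = +0.012379
d^4_{-2,-3}(0.2089) = -0.375465 +0.012379 = -0.363086
|D^4_{-2,-3}|² = |d^4_{-2,-3}(β)|² = (-0.363086)² = 0.131831 (the z-rotation phases have unit modulus)

P=0.1318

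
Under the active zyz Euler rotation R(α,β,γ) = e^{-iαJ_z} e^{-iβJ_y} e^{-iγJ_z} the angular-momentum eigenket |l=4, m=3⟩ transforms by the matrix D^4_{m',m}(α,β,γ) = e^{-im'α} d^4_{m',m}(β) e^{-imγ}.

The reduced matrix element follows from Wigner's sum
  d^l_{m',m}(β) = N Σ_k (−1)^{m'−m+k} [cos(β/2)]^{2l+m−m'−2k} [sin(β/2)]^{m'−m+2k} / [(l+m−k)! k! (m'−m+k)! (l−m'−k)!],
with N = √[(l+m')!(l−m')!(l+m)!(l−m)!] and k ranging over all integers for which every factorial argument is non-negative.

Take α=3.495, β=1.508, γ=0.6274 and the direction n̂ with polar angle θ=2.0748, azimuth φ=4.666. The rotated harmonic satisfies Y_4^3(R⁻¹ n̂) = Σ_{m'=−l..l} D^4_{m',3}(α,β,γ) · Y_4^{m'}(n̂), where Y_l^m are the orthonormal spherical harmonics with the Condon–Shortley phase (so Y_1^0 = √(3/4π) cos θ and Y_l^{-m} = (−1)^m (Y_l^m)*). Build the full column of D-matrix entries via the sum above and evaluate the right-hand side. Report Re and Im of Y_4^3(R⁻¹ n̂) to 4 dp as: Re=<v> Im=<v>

Re=-0.1342 Im=-0.3051

Need the full column D^4_{m',3} for m'=−4..4 at α=3.495, β=1.508, γ=0.6274.
cos(β/2)=0.728956, sin(β/2)=0.684560
d^4_{-4,3}: single k=7 term ⇒ +0.145254;  D = +0.129598-0.065598i
d^4_{-3,3}: k∈[6..7] ⇒ +0.382799 -0.048227 = +0.334572;  D = -0.227768+0.245072i
d^4_{-2,3}: k∈[5..6] ⇒ +0.653654 -0.192153 = +0.461501;  D = +0.177764-0.425891i
d^4_{-1,3}: k∈[4..5] ⇒ +0.820298 -0.434053 = +0.386245;  D = -0.016219+0.385904i
d^4_{0,3}: k∈[3..4] ⇒ +0.781280 -0.689012 = +0.092268;  D = -0.028271-0.087831i
d^4_{1,3}: k∈[2..3] ⇒ +0.558088 -0.820298 = -0.262210;  D = -0.161760-0.206368i
d^4_{2,3}: k∈[1..2] ⇒ +0.280147 -0.741187 = -0.461040;  D = +0.392425+0.241992i
d^4_{3,3}: k∈[0..1] ⇒ +0.079728 -0.492188 = -0.412459;  D = -0.404305-0.081608i
d^4_{4,3}: single k=0 term ⇒ -0.211772;  D = +0.209258-0.032534i
Y_4^{m'}(θ=2.0748,φ=4.666) and Σ D·Y over m':
  (+0.1296-0.0656i)·(+0.2557+0.0480i)  (-0.2278+0.2451i)·(-0.0563+0.4019i)  (+0.1778-0.4259i)·(-0.1616-0.0150i)  (-0.0162+0.3859i)·(-0.0127+0.2733i)  (-0.0283-0.0878i)·(-0.2214+0.0000i)  (-0.1618-0.2064i)·(+0.0127+0.2733i)  (+0.3924+0.2420i)·(-0.1616+0.0150i)  (-0.4043-0.0816i)·(+0.0563+0.4019i)  (+0.2093-0.0325i)·(+0.2557-0.0480i)
Y_4^3(R⁻¹ n̂) = -0.134214-0.305131i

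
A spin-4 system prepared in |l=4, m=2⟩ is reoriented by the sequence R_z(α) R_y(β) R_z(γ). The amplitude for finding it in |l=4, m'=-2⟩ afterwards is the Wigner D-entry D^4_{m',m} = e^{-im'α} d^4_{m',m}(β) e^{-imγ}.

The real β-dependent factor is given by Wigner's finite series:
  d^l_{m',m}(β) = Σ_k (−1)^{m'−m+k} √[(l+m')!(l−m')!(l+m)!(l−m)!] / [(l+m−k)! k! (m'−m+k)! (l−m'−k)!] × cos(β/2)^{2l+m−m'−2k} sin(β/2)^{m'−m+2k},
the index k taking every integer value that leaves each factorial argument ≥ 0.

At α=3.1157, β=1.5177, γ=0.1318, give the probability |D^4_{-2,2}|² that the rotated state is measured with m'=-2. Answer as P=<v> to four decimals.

First d^4_{-2,2}(β=1.5177), then the phase factors e^{-i(-2)α} and e^{-i(2)γ}:
With c≡cos(β/2)=0.725628 and s≡sin(β/2)=0.688087, N=[2·720·720·2]^{1/2}=1440.000000
k: max(0,(2)−(-2))=4 … min(4+(2),4−(-2))=6
  k=4: (−1)^0·1440.0000/(96)·0.7256^4·0.6881^4 = +0.932226
  k=5: (−1)^1·1440.0000/(120)·0.7256^2·0.6881^6 = -0.670611
  k=6: (−1)^2·1440.0000/(1440)·0.7256^0·0.6881^8 = +0.050251
d^4_{-2,2}(1.5177) = +0.932226 -0.670611 +0.050251 = +0.311867
|D^4_{-2,2}|² = |d^4_{-2,2}(β)|² = (+0.311867)² = 0.097261 (the z-rotation phases have unit modulus)

P=0.0973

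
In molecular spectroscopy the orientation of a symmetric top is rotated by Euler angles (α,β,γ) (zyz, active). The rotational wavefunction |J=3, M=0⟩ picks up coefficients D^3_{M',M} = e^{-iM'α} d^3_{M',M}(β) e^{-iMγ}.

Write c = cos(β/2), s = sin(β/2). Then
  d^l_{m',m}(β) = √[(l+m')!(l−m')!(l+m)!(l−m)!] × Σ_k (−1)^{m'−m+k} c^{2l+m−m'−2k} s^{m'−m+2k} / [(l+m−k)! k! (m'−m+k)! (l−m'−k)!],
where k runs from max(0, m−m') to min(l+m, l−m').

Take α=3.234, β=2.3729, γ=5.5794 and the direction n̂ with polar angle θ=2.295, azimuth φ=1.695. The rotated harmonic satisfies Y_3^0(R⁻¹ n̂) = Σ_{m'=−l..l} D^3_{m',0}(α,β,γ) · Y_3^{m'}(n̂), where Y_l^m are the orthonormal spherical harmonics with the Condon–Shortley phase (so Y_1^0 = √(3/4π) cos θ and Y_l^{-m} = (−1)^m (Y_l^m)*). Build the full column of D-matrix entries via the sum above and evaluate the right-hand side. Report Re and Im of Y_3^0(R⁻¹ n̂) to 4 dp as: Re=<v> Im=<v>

Need the full column D^3_{m',0} for m'=−3..3 at α=3.234, β=2.3729, γ=5.5794.
cos(β/2)=0.374953, sin(β/2)=0.927044
d^3_{-3,0}: single k=3 term ⇒ +0.187822;  D = -0.180651-0.051404i
d^3_{-2,0}: k∈[2..3] ⇒ +0.093040 -0.568743 = -0.475703;  D = -0.467602-0.087417i
d^3_{-1,0}: k∈[1..3] ⇒ +0.023800 -0.436459 +0.889342 = +0.476683;  D = -0.474649-0.043986i
d^3_{0,0}: k∈[0..3] ⇒ +0.002779 -0.152880 +0.934539 -0.634748 = +0.149690;  D = +0.149690+0.000000i
d^3_{1,0}: k∈[0..2] ⇒ -0.023800 +0.436459 -0.889342 = -0.476683;  D = +0.474649-0.043986i
d^3_{2,0}: k∈[0..1] ⇒ +0.093040 -0.568743 = -0.475703;  D = -0.467602+0.087417i
d^3_{3,0}: single k=0 term ⇒ -0.187822;  D = +0.180651-0.051404i
Y_3^{m'}(θ=2.295,φ=1.695) and Σ D·Y over m':
  (-0.1807-0.0514i)·(+0.0638+0.1633i)  (-0.4676-0.0874i)·(+0.3682-0.0934i)  (-0.4746-0.0440i)·(-0.0358-0.2870i)  (+0.1497+0.0000i)·(+0.1991+0.0000i)  (+0.4746-0.0440i)·(+0.0358-0.2870i)  (-0.4676+0.0874i)·(+0.3682+0.0934i)  (+0.1807-0.0514i)·(-0.0638+0.1633i)
Y_3^0(R⁻¹ n̂) = -0.328400+0.000000i

Re=-0.3284 Im=0.0000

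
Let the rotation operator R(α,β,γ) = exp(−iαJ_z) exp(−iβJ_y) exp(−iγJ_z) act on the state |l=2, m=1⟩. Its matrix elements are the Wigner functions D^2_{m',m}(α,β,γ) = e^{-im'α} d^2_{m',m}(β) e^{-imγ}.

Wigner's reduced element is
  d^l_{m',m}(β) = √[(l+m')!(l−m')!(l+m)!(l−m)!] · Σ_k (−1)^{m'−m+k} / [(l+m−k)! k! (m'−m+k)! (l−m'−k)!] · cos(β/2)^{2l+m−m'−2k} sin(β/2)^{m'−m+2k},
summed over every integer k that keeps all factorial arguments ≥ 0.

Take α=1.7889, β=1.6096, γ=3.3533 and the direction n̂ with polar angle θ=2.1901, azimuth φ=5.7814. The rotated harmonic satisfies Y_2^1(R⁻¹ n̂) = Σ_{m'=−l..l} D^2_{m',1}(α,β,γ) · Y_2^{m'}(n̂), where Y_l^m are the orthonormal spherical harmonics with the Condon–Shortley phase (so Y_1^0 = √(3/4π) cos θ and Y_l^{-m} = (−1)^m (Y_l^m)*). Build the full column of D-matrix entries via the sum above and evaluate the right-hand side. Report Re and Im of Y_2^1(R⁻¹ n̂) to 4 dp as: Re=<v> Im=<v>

Re=-0.1822 Im=0.2878

Need the full column D^2_{m',1} for m'=−2..2 at α=1.7889, β=1.6096, γ=3.3533.
cos(β/2)=0.693255, sin(β/2)=0.720692
d^2_{-2,1}: single k=3 term ⇒ +0.519006;  D = +0.505982+0.115541i
d^2_{-1,1}: k∈[2..3] ⇒ +0.748871 -0.269773 = +0.479098;  D = +0.003064-0.479088i
d^2_{0,1}: k∈[1..2] ⇒ +0.588173 -0.635650 = -0.047477;  D = +0.046417-0.009976i
d^2_{1,1}: k∈[0..1] ⇒ +0.230979 -0.748871 = -0.517892;  D = -0.215805-0.470787i
d^2_{2,1}: single k=0 term ⇒ -0.480241;  D = -0.382918+0.289838i
Y_2^{m'}(θ=2.1901,φ=5.7814) and Σ D·Y over m':
  (+0.5060+0.1155i)·(+0.1376+0.2160i)  (+0.0031-0.4791i)·(-0.3201-0.1756i)  (+0.0464-0.0100i)·(+0.0034+0.0000i)  (-0.2158-0.4708i)·(+0.3201-0.1756i)  (-0.3829+0.2898i)·(+0.1376-0.2160i)
Y_2^1(R⁻¹ n̂) = -0.182159+0.287787i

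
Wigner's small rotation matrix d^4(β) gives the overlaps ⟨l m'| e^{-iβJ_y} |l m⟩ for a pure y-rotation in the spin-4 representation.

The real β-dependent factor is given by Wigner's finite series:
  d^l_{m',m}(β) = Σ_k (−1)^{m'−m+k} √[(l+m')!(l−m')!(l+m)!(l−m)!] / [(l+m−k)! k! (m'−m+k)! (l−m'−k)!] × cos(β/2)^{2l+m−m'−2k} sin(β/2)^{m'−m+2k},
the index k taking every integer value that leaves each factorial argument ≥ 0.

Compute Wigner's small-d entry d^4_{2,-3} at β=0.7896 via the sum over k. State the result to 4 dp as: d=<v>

d^4_{2,-3}(β=0.7896) via Wigner's sum:
With c≡cos(β/2)=0.923074 and s≡sin(β/2)=0.384624, N=[720·2·1·5040]^{1/2}=2693.993318
Admissible k: 0..1 (factorial args all ≥0)
  k=0: (−1)^5·2693.9933/(240)·0.9231^3·0.3846^5 = -0.074315
  k=1: (−1)^6·2693.9933/(720)·0.9231^1·0.3846^7 = +0.004301
d^4_{2,-3}(0.7896) = -0.074315 +0.004301 = -0.070014

d=-0.0700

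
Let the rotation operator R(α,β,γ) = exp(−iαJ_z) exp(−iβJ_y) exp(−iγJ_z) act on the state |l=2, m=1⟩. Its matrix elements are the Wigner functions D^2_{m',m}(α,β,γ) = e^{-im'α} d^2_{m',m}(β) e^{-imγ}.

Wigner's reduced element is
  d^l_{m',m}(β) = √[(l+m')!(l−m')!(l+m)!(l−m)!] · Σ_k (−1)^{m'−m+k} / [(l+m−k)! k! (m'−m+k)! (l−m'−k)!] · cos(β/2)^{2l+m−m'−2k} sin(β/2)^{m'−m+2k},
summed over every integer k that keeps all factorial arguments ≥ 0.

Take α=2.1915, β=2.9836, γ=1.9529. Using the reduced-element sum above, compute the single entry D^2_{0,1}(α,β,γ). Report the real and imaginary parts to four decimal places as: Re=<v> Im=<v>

First d^2_{0,1}(β=2.9836), then the phase factors e^{-i(0)α} and e^{-i(1)γ}:
c=cos(2.9836/2)=0.078914, s=sin(2.9836/2)=0.996881; N=√[2·2·6·1]=4.898979
k∈{1,2} keeps every argument non-negative
  k=1: (−1)^0·4.8990/(2)·0.0789^3·0.9969^1 = +0.001200
  k=2: (−1)^1·4.8990/(2)·0.0789^1·0.9969^3 = -0.191497
d^2_{0,1}(2.9836) = +0.001200 -0.191497 = -0.190297
D = (+1.000000+0.000000i)·(-0.190297)·(-0.372873-0.927882i) = +0.070957+0.176573i

Re=0.0710 Im=0.1766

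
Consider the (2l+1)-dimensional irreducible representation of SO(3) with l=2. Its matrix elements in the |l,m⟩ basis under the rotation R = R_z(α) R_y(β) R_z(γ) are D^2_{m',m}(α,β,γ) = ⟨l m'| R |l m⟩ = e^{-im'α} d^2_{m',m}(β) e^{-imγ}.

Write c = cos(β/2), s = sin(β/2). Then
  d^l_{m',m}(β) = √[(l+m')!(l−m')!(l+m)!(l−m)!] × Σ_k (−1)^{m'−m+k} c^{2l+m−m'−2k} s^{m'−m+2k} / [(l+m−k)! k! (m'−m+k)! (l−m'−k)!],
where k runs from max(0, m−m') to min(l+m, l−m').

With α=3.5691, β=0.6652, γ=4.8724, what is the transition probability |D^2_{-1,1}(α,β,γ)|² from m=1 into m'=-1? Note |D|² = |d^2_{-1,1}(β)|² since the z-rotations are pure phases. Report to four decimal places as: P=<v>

P=0.0753

D^2_{-1,1}(3.5691,0.6652,4.8724) = e^{-i·-1·3.5691}·d^2_{-1,1}(0.6652)·e^{-i·1·4.8724}. Compute d first:
c=cos(0.6652/2)=0.945197, s=sin(0.6652/2)=0.326502; N=√[1·6·6·1]=6.000000
The bounds max(0,m−m')=2 and min(l+m,l−m')=3 give 2 terms
  k=2: (−1)^0·6.0000/(2)·0.9452^2·0.3265^2 = +0.285717
  k=3: (−1)^1·6.0000/(6)·0.9452^0·0.3265^4 = -0.011364
d^2_{-1,1}(0.6652) = +0.285717 -0.011364 = +0.274353
|D^2_{-1,1}|² = |d^2_{-1,1}(β)|² = (+0.274353)² = 0.075270 (the z-rotation phases have unit modulus)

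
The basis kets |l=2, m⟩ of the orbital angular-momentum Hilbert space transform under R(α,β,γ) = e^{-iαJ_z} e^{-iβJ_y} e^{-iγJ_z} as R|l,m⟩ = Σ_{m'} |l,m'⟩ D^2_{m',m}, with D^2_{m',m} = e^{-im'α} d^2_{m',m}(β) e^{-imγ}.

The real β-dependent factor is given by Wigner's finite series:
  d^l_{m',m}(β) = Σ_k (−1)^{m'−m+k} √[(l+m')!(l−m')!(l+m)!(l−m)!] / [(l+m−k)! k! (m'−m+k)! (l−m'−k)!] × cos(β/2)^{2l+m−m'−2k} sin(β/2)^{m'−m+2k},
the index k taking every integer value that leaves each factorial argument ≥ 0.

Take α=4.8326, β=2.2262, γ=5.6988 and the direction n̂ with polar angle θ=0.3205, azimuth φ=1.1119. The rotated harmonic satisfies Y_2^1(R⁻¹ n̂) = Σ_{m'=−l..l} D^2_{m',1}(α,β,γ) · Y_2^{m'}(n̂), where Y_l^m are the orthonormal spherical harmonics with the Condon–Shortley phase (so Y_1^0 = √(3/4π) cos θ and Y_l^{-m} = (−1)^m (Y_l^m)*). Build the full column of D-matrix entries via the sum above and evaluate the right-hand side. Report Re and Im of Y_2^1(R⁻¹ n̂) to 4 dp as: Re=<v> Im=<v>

Re=-0.3581 Im=-0.1111

Need the full column D^2_{m',1} for m'=−2..2 at α=4.8326, β=2.2262, γ=5.6988.
cos(β/2)=0.441883, sin(β/2)=0.897073
d^2_{-2,1}: single k=3 term ⇒ +0.637999;  D = -0.433009-0.468557i
d^2_{-1,1}: k∈[2..3] ⇒ +0.471401 -0.647606 = -0.176205;  D = -0.114132+0.134246i
d^2_{0,1}: k∈[1..2] ⇒ +0.189594 -0.781386 = -0.591792;  D = -0.493585-0.326484i
d^2_{1,1}: k∈[0..1] ⇒ +0.038127 -0.471401 = -0.433275;  D = +0.193970-0.387430i
d^2_{2,1}: single k=0 term ⇒ -0.154803;  D = +0.145735+0.052203i
Y_2^{m'}(θ=0.3205,φ=1.1119) and Σ D·Y over m':
  (-0.4330-0.4686i)·(-0.0233-0.0305i)  (-0.1141+0.1342i)·(+0.1023-0.2071i)  (-0.4936-0.3265i)·(+0.5369+0.0000i)  (+0.1940-0.3874i)·(-0.1023-0.2071i)  (+0.1457+0.0522i)·(-0.0233+0.0305i)
Y_2^1(R⁻¹ n̂) = -0.358117-0.111116i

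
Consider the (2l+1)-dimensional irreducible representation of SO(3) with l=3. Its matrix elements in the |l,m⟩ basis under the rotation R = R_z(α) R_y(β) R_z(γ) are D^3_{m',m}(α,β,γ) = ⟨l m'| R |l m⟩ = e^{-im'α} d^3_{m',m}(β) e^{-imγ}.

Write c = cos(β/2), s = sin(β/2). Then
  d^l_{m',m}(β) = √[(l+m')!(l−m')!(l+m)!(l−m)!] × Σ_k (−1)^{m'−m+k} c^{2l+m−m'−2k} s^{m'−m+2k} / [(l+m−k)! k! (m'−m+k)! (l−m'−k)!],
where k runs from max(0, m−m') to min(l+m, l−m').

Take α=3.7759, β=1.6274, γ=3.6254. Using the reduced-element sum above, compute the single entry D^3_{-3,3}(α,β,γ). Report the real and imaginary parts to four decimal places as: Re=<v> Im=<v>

D^3_{-3,3}(3.7759,1.6274,3.6254) = e^{-i·-3·3.7759}·d^3_{-3,3}(1.6274)·e^{-i·3·3.6254}. Compute d first:
c=cos(1.6274/2)=0.686814, s=sin(1.6274/2)=0.726833; N=√[1·720·720·1]=720.000000
k∈{6} keeps every argument non-negative
  k=6: (−1)^0·720.0000/(720)·0.6868^0·0.7268^6 = +0.147438
d^3_{-3,3}(1.6274) = +0.147438
D = (+0.326053-0.945351i)·(+0.147438)·(-0.119091+0.992883i) = +0.132664+0.064329i

Re=0.1327 Im=0.0643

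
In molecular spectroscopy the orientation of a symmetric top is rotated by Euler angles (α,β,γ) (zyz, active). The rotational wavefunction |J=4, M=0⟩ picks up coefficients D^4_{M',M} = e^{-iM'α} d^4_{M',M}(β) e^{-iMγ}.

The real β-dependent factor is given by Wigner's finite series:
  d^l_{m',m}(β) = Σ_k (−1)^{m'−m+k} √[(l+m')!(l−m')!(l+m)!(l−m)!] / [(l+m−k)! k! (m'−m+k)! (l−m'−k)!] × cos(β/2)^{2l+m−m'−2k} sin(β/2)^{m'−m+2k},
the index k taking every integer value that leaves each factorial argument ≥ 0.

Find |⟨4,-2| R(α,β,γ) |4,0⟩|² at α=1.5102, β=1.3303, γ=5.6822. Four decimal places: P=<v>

D^4_{-2,0}(1.5102,1.3303,5.6822) = e^{-i·-2·1.5102}·d^4_{-2,0}(1.3303)·e^{-i·0·5.6822}. Compute d first:
Half-angle: c=0.786824, s=0.617177. N=√(2·720·24·24)=910.735966
The bounds max(0,m−m')=2 and min(l+m,l−m')=4 give 3 terms
  k=2: (−1)^0·910.7360/(96)·0.7868^6·0.6172^2 = +0.857447
  k=3: (−1)^1·910.7360/(36)·0.7868^4·0.6172^4 = -1.406826
  k=4: (−1)^2·910.7360/(96)·0.7868^2·0.6172^6 = +0.324590
d^4_{-2,0}(1.3303) = +0.857447 -1.406826 +0.324590 = -0.224788
|D^4_{-2,0}|² = |d^4_{-2,0}(β)|² = (-0.224788)² = 0.050530 (the z-rotation phases have unit modulus)

P=0.0505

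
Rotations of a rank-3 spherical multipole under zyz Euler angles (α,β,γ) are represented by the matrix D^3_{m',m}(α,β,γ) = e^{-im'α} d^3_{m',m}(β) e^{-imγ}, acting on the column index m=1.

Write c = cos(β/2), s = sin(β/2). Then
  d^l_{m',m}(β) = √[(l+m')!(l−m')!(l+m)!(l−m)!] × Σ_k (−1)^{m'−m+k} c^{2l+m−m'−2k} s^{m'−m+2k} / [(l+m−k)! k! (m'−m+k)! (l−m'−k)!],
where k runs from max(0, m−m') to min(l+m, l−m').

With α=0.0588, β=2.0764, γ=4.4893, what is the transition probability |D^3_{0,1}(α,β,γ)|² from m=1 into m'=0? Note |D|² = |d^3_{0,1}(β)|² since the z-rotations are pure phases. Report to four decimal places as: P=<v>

First d^3_{0,1}(β=2.0764), then the phase factors e^{-i(0)α} and e^{-i(1)γ}:
With c≡cos(β/2)=0.507772 and s≡sin(β/2)=0.861492, N=[6·6·24·2]^{1/2}=41.569219
k∈{1,2,3} keeps every argument non-negative
  k=1: (−1)^0·41.5692/(12)·0.5078^5·0.8615^1 = +0.100736
  k=2: (−1)^1·41.5692/(4)·0.5078^3·0.8615^3 = -0.869903
  k=3: (−1)^2·41.5692/(12)·0.5078^1·0.8615^5 = +0.834669
d^3_{0,1}(2.0764) = +0.100736 -0.869903 +0.834669 = +0.065503
|D^3_{0,1}|² = |d^3_{0,1}(β)|² = (+0.065503)² = 0.004291 (the z-rotation phases have unit modulus)

P=0.0043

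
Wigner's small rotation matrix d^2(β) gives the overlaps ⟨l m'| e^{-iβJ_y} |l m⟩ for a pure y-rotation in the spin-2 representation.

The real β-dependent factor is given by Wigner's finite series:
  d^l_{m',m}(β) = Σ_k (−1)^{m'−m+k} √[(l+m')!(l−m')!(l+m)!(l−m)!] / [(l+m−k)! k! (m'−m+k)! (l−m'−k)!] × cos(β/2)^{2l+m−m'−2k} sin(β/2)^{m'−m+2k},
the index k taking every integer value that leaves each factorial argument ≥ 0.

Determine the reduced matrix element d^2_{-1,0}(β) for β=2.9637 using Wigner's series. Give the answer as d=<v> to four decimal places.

d^2_{-1,0}(β=2.9637) via Wigner's sum:
With c≡cos(β/2)=0.088829 and s≡sin(β/2)=0.996047, N=[1·6·2·2]^{1/2}=4.898979
k∈{1,2} keeps every argument non-negative
  k=1: (−1)^0·4.8990/(2)·0.0888^3·0.9960^1 = +0.001710
  k=2: (−1)^1·4.8990/(2)·0.0888^1·0.9960^3 = -0.215016
d^2_{-1,0}(2.9637) = +0.001710 -0.215016 = -0.213306

d=-0.2133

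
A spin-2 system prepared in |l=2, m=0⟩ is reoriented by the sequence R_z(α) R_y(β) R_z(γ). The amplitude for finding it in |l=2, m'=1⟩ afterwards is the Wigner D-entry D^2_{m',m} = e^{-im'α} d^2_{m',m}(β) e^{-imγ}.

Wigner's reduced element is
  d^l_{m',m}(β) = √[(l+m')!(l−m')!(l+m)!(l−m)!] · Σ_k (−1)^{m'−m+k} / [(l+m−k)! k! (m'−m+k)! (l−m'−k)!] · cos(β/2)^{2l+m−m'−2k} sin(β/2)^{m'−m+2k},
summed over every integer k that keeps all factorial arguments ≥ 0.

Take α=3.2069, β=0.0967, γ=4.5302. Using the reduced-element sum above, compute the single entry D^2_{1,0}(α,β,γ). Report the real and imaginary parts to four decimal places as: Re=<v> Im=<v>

First d^2_{1,0}(β=0.0967), then the phase factors e^{-i(1)α} and e^{-i(0)γ}:
With c≡cos(β/2)=0.998831 and s≡sin(β/2)=0.048331, N=[6·1·2·2]^{1/2}=4.898979
k: max(0,(0)−(1))=0 … min(2+(0),2−(1))=1
  k=0: (−1)^1·4.8990/(2)·0.9988^3·0.0483^1 = -0.117972
  k=1: (−1)^2·4.8990/(2)·0.9988^1·0.0483^3 = +0.000276
d^2_{1,0}(0.0967) = -0.117972 +0.000276 = -0.117696
Phases: e^{-i·(1)·3.2069}=-0.997868+0.065261i, e^{-i·(0)·4.5302}=+1.000000+0.000000i ⇒ D=+0.117445-0.007681i

Re=0.1174 Im=-0.0077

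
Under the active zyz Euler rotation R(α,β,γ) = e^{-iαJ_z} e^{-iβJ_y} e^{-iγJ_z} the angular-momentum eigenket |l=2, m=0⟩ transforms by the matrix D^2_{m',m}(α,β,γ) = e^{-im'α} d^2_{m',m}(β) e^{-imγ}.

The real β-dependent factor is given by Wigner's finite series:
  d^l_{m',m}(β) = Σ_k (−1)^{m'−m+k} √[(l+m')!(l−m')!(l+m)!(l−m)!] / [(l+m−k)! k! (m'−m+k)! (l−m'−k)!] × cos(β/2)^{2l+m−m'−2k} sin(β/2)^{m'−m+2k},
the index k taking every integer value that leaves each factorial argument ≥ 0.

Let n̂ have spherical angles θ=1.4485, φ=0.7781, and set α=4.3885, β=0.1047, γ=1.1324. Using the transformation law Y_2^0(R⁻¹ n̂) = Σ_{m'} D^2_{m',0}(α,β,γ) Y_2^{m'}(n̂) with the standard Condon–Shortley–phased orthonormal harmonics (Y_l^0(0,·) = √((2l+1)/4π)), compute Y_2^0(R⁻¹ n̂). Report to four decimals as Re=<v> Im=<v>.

Re=-0.3146 Im=0.0000

Need the full column D^2_{m',0} for m'=−2..2 at α=4.3885, β=0.1047, γ=1.1324.
cos(β/2)=0.998630, sin(β/2)=0.052326
d^2_{-2,0}: single k=2 term ⇒ +0.006688;  D = -0.005333+0.004036i
d^2_{-1,0}: k∈[1..2] ⇒ +0.127646 -0.000350 = +0.127296;  D = -0.040513-0.120677i
d^2_{0,0}: k∈[0..2] ⇒ +0.994531 -0.010922 +0.000007 = +0.983617;  D = +0.983617+0.000000i
d^2_{1,0}: k∈[0..1] ⇒ -0.127646 +0.000350 = -0.127296;  D = +0.040513-0.120677i
d^2_{2,0}: single k=0 term ⇒ +0.006688;  D = -0.005333-0.004036i
Y_2^{m'}(θ=1.4485,φ=0.7781) and Σ D·Y over m':
  (-0.0053+0.0040i)·(+0.0056-0.3805i)  (-0.0405-0.1207i)·(+0.0666-0.0657i)  (+0.9836+0.0000i)·(-0.3013+0.0000i)  (+0.0405-0.1207i)·(-0.0666-0.0657i)  (-0.0053-0.0040i)·(+0.0056+0.3805i)
Y_2^0(R⁻¹ n̂) = -0.314607+0.000000i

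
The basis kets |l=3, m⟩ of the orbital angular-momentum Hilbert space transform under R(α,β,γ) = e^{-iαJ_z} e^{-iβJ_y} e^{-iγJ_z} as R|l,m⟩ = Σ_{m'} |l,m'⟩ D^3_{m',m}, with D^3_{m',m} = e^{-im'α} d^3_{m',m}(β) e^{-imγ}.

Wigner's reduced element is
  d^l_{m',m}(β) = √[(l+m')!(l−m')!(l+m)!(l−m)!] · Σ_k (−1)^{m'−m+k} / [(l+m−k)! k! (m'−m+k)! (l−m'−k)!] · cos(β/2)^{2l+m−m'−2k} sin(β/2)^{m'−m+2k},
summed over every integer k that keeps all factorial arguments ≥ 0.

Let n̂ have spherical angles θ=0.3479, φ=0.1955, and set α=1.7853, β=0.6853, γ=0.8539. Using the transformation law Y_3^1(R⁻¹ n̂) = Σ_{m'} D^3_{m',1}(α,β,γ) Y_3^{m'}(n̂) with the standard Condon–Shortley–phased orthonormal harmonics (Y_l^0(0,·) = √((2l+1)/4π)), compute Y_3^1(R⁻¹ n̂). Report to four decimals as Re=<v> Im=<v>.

Re=0.3407 Im=-0.1195

Need the full column D^3_{m',1} for m'=−3..3 at α=1.7853, β=0.6853, γ=0.8539.
cos(β/2)=0.941868, sin(β/2)=0.335984
d^3_{-3,1}: single k=4 term ⇒ +0.043783;  D = -0.009144-0.042817i
d^3_{-2,1}: k∈[3..4] ⇒ +0.200427 -0.012752 = +0.187675;  D = -0.170987+0.077364i
d^3_{-1,1}: k∈[2..4] ⇒ +0.533026 -0.090437 +0.001439 = +0.444028;  D = +0.264956+0.356313i
d^3_{0,1}: k∈[1..3] ⇒ +0.862698 -0.329335 +0.013969 = +0.547332;  D = +0.359624-0.412606i
d^3_{1,1}: k∈[0..2] ⇒ +0.698135 -0.710701 +0.067828 = +0.055261;  D = -0.048432-0.026609i
d^3_{2,1}: k∈[0..1] ⇒ -0.787532 +0.200427 = -0.587105;  D = +0.166696-0.562943i
d^3_{3,1}: single k=0 term ⇒ +0.344067;  D = +0.343141+0.025227i
Y_3^{m'}(θ=0.3479,φ=0.1955) and Σ D·Y over m':
  (-0.0091-0.0428i)·(+0.0138-0.0092i)  (-0.1710+0.0774i)·(+0.1032-0.0426i)  (+0.2650+0.3563i)·(+0.3695-0.0732i)  (+0.3596-0.4126i)·(+0.4978+0.0000i)  (-0.0484-0.0266i)·(-0.3695-0.0732i)  (+0.1667-0.5629i)·(+0.1032+0.0426i)  (+0.3431+0.0252i)·(-0.0138-0.0092i)
Y_3^1(R⁻¹ n̂) = +0.340730-0.119482i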